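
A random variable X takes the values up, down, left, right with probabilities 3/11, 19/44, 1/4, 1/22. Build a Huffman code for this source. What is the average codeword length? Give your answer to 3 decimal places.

Repeatedly combine the two least-probable nodes; the expected code length is the sum of the merged weights.
merge 1/22 + 1/4 → 13/44
merge 3/11 + 13/44 → 25/44
merge 19/44 + 25/44 → 1
L = 13/44 + 25/44 + 1 = 41/22 ≈ 1.864 bits/symbol.

1.864 bits/symbol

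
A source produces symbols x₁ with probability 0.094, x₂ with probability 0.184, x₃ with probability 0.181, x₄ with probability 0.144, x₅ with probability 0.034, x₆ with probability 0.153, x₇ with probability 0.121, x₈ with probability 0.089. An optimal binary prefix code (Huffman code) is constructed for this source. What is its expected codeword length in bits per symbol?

Repeatedly combine the two least-probable nodes; the expected code length is the sum of the merged weights.
merge 17/500 + 89/1000 → 123/1000
merge 47/500 + 121/1000 → 43/200
merge 123/1000 + 18/125 → 267/1000
merge 153/1000 + 181/1000 → 167/500
merge 23/125 + 43/200 → 399/1000
merge 267/1000 + 167/500 → 601/1000
merge 399/1000 + 601/1000 → 1
L = 123/1000 + 43/200 + 267/1000 + 167/500 + 399/1000 + 601/1000 + 1 = 2939/1000 = 2.939 bits/symbol.

2.939 bits/symbol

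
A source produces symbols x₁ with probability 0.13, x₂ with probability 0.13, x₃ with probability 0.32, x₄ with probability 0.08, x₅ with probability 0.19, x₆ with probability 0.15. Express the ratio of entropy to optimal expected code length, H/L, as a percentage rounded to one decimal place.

98.3%

Entropy H = −Σ p log₂ p ≈ 2.4486 bits.
Huffman merges: 2/25+13/100→21/100; 13/100+3/20→7/25; 19/100+21/100→2/5; 7/25+8/25→3/5; 2/5+3/5→1. L = 249/100 ≈ 2.4900.
Efficiency = H/L = 2.4486/2.4900 = 98.3%.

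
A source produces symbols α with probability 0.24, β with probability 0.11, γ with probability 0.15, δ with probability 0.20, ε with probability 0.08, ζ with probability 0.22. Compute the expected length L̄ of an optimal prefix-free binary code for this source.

2.53 bits/symbol

Repeatedly combine the two least-probable nodes; the expected code length is the sum of the merged weights.
merge 2/25 + 11/100 → 19/100
merge 3/20 + 19/100 → 17/50
merge 1/5 + 11/50 → 21/50
merge 6/25 + 17/50 → 29/50
merge 21/50 + 29/50 → 1
L = 19/100 + 17/50 + 21/50 + 29/50 + 1 = 253/100 = 2.53 bits/symbol.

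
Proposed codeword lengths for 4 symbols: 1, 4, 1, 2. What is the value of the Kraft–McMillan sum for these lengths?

With common denominator 2^4 = 16: Σ 2^(−ℓᵢ) = 8/16 + 1/16 + 8/16 + 4/16 = 21/16 = 1.3125.

1.3125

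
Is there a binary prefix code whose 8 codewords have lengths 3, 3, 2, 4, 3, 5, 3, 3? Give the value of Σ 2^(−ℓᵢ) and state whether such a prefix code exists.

0.96875; yes

With common denominator 2^5 = 32: Σ 2^(−ℓᵢ) = 4/32 + 4/32 + 8/32 + 2/32 + 4/32 + 1/32 + 4/32 + 4/32 = 31/32 = 0.96875.
Kraft's inequality requires Σ ≤ 1; here Σ = 0.96875 ≤ 1, so such a prefix code exists.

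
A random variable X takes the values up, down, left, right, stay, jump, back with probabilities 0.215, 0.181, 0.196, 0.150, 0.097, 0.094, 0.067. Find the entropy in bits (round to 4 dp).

H = −Σ pᵢ log₂ pᵢ.
−0.215·log₂(0.215) = 0.4768
−0.181·log₂(0.181) = 0.4463
−0.196·log₂(0.196) = 0.4608
−0.150·log₂(0.150) = 0.4105
−0.097·log₂(0.097) = 0.3265
−0.094·log₂(0.094) = 0.3207
−0.067·log₂(0.067) = 0.2613
Sum ≈ 2.7029 → 2.7029 bits.

2.7029 bits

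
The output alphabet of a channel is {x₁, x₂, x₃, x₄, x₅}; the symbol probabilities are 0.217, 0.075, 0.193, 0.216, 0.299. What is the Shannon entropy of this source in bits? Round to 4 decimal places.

2.2150 bits

H = −Σ pᵢ log₂ pᵢ.
−0.217·log₂(0.217) = 0.4783
−0.075·log₂(0.075) = 0.2803
−0.193·log₂(0.193) = 0.4581
−0.216·log₂(0.216) = 0.4776
−0.299·log₂(0.299) = 0.5208
Sum ≈ 2.2150 → 2.2150 bits.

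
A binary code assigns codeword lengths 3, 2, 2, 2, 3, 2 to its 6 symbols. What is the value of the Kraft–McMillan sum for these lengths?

With common denominator 2^3 = 8: Σ 2^(−ℓᵢ) = 1/8 + 2/8 + 2/8 + 2/8 + 1/8 + 2/8 = 10/8 = 1.25.

1.25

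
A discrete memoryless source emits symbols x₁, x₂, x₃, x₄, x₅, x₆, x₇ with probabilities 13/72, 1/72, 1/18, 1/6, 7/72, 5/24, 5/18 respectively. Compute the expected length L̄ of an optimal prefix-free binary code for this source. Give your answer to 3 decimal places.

Repeatedly combine the two least-probable nodes; the expected code length is the sum of the merged weights.
merge 1/72 + 1/18 → 5/72
merge 5/72 + 7/72 → 1/6
merge 1/6 + 1/6 → 1/3
merge 13/72 + 5/24 → 7/18
merge 5/18 + 1/3 → 11/18
merge 7/18 + 11/18 → 1
L = 5/72 + 1/6 + 1/3 + 7/18 + 11/18 + 1 = 185/72 ≈ 2.569 bits/symbol.

2.569 bits/symbol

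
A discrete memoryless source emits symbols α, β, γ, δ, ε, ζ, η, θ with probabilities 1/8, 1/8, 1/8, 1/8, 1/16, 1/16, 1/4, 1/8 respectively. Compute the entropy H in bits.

2.875 bits

Each probability is a power of 1/2, so log₂(1/p) is an integer.
H = Σ p·log₂(1/p) = 1/8·3 + 1/8·3 + 1/8·3 + 1/8·3 + 1/16·4 + 1/16·4 + 1/4·2 + 1/8·3 = 2.875 bits.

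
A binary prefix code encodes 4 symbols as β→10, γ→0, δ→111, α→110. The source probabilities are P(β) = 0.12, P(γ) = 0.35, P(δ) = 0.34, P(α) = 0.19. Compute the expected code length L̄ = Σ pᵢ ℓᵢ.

L̄ = Σ pᵢ·ℓᵢ = 0.12·2 + 0.35·1 + 0.34·3 + 0.19·3 = 2.18 bits/symbol.

2.18 bits/symbol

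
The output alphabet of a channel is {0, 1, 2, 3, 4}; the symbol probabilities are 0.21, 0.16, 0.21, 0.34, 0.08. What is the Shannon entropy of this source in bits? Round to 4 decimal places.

2.1893 bits

H = −Σ pᵢ log₂ pᵢ.
−0.21·log₂(0.21) = 0.4728
−0.16·log₂(0.16) = 0.4230
−0.21·log₂(0.21) = 0.4728
−0.34·log₂(0.34) = 0.5292
−0.08·log₂(0.08) = 0.2915
Sum ≈ 2.1893 → 2.1893 bits.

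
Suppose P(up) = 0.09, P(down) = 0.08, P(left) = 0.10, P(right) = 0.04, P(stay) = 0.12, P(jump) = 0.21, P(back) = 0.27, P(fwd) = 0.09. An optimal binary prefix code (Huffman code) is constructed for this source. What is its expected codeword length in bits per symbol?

Repeatedly combine the two least-probable nodes; the expected code length is the sum of the merged weights.
merge 1/25 + 2/25 → 3/25
merge 9/100 + 9/100 → 9/50
merge 1/10 + 3/25 → 11/50
merge 3/25 + 9/50 → 3/10
merge 21/100 + 11/50 → 43/100
merge 27/100 + 3/10 → 57/100
merge 43/100 + 57/100 → 1
L = 3/25 + 9/50 + 11/50 + 3/10 + 43/100 + 57/100 + 1 = 141/50 = 2.82 bits/symbol.

2.82 bits/symbol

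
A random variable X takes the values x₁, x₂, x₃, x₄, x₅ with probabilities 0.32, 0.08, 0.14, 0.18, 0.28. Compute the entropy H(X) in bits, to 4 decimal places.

H = −Σ pᵢ log₂ pᵢ.
−0.32·log₂(0.32) = 0.5260
−0.08·log₂(0.08) = 0.2915
−0.14·log₂(0.14) = 0.3971
−0.18·log₂(0.18) = 0.4453
−0.28·log₂(0.28) = 0.5142
Sum ≈ 2.1742 → 2.1742 bits.

2.1742 bits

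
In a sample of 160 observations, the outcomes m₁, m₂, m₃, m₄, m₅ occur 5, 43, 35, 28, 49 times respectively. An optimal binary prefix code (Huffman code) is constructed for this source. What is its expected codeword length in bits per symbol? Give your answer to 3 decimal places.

Probabilities are the counts divided by 160.
Repeatedly combine the two least-probable nodes; the expected code length is the sum of the merged weights.
merge 1/32 + 7/40 → 33/160
merge 33/160 + 7/32 → 17/40
merge 43/160 + 49/160 → 23/40
merge 17/40 + 23/40 → 1
L = 33/160 + 17/40 + 23/40 + 1 = 353/160 ≈ 2.206 bits/symbol.

2.206 bits/symbol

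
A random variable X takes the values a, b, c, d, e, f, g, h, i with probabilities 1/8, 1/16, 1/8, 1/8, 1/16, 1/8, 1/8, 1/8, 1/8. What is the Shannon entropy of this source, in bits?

Each probability is a power of 1/2, so log₂(1/p) is an integer.
H = Σ p·log₂(1/p) = 1/8·3 + 1/16·4 + 1/8·3 + 1/8·3 + 1/16·4 + 1/8·3 + 1/8·3 + 1/8·3 + 1/8·3 = 3.125 bits.

3.125 bits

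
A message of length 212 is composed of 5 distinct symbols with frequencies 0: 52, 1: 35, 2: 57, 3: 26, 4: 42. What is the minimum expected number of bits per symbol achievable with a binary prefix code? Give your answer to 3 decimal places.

Probabilities are the counts divided by 212.
Repeatedly combine the two least-probable nodes; the expected code length is the sum of the merged weights.
merge 13/106 + 35/212 → 61/212
merge 21/106 + 13/53 → 47/106
merge 57/212 + 61/212 → 59/106
merge 47/106 + 59/106 → 1
L = 61/212 + 47/106 + 59/106 + 1 = 485/212 ≈ 2.288 bits/symbol.

2.288 bits/symbol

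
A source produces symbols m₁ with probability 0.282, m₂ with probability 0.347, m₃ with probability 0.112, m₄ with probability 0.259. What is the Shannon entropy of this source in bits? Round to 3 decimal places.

1.903 bits

H = −Σ pᵢ log₂ pᵢ.
−0.282·log₂(0.282) = 0.5150
−0.347·log₂(0.347) = 0.5299
−0.112·log₂(0.112) = 0.3537
−0.259·log₂(0.259) = 0.5048
Sum ≈ 1.9034 → 1.903 bits.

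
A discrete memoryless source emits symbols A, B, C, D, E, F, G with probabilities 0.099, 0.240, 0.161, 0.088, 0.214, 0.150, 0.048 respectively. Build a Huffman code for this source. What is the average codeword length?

Repeatedly combine the two least-probable nodes; the expected code length is the sum of the merged weights.
merge 6/125 + 11/125 → 17/125
merge 99/1000 + 17/125 → 47/200
merge 3/20 + 161/1000 → 311/1000
merge 107/500 + 47/200 → 449/1000
merge 6/25 + 311/1000 → 551/1000
merge 449/1000 + 551/1000 → 1
L = 17/125 + 47/200 + 311/1000 + 449/1000 + 551/1000 + 1 = 1341/500 = 2.682 bits/symbol.

2.682 bits/symbol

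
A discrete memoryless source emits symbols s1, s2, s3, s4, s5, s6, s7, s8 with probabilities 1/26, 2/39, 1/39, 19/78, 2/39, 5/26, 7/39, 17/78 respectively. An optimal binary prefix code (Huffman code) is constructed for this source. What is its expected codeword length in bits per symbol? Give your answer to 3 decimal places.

Repeatedly combine the two least-probable nodes; the expected code length is the sum of the merged weights.
merge 1/39 + 1/26 → 5/78
merge 2/39 + 2/39 → 4/39
merge 5/78 + 4/39 → 1/6
merge 1/6 + 7/39 → 9/26
merge 5/26 + 17/78 → 16/39
merge 19/78 + 9/26 → 23/39
merge 16/39 + 23/39 → 1
L = 5/78 + 4/39 + 1/6 + 9/26 + 16/39 + 23/39 + 1 = 209/78 ≈ 2.679 bits/symbol.

2.679 bits/symbol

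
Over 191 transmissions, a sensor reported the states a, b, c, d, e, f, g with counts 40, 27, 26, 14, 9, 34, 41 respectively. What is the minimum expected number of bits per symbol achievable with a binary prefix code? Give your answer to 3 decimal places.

2.696 bits/symbol

Probabilities are the counts divided by 191.
Repeatedly combine the two least-probable nodes; the expected code length is the sum of the merged weights.
merge 9/191 + 14/191 → 23/191
merge 23/191 + 26/191 → 49/191
merge 27/191 + 34/191 → 61/191
merge 40/191 + 41/191 → 81/191
merge 49/191 + 61/191 → 110/191
merge 81/191 + 110/191 → 1
L = 23/191 + 49/191 + 61/191 + 81/191 + 110/191 + 1 = 515/191 ≈ 2.696 bits/symbol.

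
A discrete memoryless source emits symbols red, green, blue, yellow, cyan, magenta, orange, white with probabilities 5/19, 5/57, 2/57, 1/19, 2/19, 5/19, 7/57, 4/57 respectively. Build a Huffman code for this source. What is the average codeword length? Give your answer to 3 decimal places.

Repeatedly combine the two least-probable nodes; the expected code length is the sum of the merged weights.
merge 2/57 + 1/19 → 5/57
merge 4/57 + 5/57 → 3/19
merge 5/57 + 2/19 → 11/57
merge 7/57 + 3/19 → 16/57
merge 11/57 + 5/19 → 26/57
merge 5/19 + 16/57 → 31/57
merge 26/57 + 31/57 → 1
L = 5/57 + 3/19 + 11/57 + 16/57 + 26/57 + 31/57 + 1 = 155/57 ≈ 2.719 bits/symbol.

2.719 bits/symbol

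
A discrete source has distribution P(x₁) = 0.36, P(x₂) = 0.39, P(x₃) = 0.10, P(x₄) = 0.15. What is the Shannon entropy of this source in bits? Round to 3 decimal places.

1.803 bits

H = −Σ pᵢ log₂ pᵢ.
−0.36·log₂(0.36) = 0.5306
−0.39·log₂(0.39) = 0.5298
−0.10·log₂(0.10) = 0.3322
−0.15·log₂(0.15) = 0.4105
Sum ≈ 1.8031 → 1.803 bits.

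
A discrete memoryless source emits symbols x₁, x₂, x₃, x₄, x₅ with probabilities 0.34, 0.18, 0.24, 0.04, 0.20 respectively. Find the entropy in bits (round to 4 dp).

H = −Σ pᵢ log₂ pᵢ.
−0.34·log₂(0.34) = 0.5292
−0.18·log₂(0.18) = 0.4453
−0.24·log₂(0.24) = 0.4941
−0.04·log₂(0.04) = 0.1858
−0.20·log₂(0.20) = 0.4644
Sum ≈ 2.1188 → 2.1188 bits.

2.1188 bits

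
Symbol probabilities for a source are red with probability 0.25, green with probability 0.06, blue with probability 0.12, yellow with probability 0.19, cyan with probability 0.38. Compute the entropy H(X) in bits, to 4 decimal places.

2.0963 bits

H = −Σ pᵢ log₂ pᵢ.
−0.25·log₂(0.25) = 0.5000
−0.06·log₂(0.06) = 0.2435
−0.12·log₂(0.12) = 0.3671
−0.19·log₂(0.19) = 0.4552
−0.38·log₂(0.38) = 0.5305
Sum ≈ 2.0963 → 2.0963 bits.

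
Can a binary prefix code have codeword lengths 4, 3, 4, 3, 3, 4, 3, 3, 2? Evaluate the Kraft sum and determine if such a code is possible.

With common denominator 2^4 = 16: Σ 2^(−ℓᵢ) = 1/16 + 2/16 + 1/16 + 2/16 + 2/16 + 1/16 + 2/16 + 2/16 + 4/16 = 17/16 = 1.0625.
Kraft's inequality requires Σ ≤ 1; here Σ = 1.0625 > 1, so no such prefix code exists.

1.0625; no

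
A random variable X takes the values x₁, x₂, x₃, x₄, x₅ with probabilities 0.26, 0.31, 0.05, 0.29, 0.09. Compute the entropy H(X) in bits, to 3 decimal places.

2.076 bits

H = −Σ pᵢ log₂ pᵢ.
−0.26·log₂(0.26) = 0.5053
−0.31·log₂(0.31) = 0.5238
−0.05·log₂(0.05) = 0.2161
−0.29·log₂(0.29) = 0.5179
−0.09·log₂(0.09) = 0.3127
Sum ≈ 2.0757 → 2.076 bits.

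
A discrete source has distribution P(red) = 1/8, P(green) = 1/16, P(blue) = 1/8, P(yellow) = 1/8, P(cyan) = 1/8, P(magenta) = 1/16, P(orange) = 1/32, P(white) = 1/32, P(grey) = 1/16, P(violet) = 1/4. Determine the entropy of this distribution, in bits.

3.0625 bits

Each probability is a power of 1/2, so log₂(1/p) is an integer.
H = Σ p·log₂(1/p) = 1/8·3 + 1/16·4 + 1/8·3 + 1/8·3 + 1/8·3 + 1/16·4 + 1/32·5 + 1/32·5 + 1/16·4 + 1/4·2 = 3.0625 bits.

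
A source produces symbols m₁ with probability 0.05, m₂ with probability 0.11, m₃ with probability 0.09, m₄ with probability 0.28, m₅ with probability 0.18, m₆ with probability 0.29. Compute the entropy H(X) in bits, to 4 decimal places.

2.3565 bits

H = −Σ pᵢ log₂ pᵢ.
−0.05·log₂(0.05) = 0.2161
−0.11·log₂(0.11) = 0.3503
−0.09·log₂(0.09) = 0.3127
−0.28·log₂(0.28) = 0.5142
−0.18·log₂(0.18) = 0.4453
−0.29·log₂(0.29) = 0.5179
Sum ≈ 2.3565 → 2.3565 bits.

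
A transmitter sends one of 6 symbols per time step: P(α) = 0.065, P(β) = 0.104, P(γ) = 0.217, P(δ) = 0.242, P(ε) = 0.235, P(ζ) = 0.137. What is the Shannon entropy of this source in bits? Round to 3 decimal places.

2.453 bits

H = −Σ pᵢ log₂ pᵢ.
−0.065·log₂(0.065) = 0.2563
−0.104·log₂(0.104) = 0.3396
−0.217·log₂(0.217) = 0.4783
−0.242·log₂(0.242) = 0.4954
−0.235·log₂(0.235) = 0.4910
−0.137·log₂(0.137) = 0.3929
Sum ≈ 2.4535 → 2.453 bits.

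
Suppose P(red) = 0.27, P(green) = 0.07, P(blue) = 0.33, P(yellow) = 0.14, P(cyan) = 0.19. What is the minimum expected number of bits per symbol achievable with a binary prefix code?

Repeatedly combine the two least-probable nodes; the expected code length is the sum of the merged weights.
merge 7/100 + 7/50 → 21/100
merge 19/100 + 21/100 → 2/5
merge 27/100 + 33/100 → 3/5
merge 2/5 + 3/5 → 1
L = 21/100 + 2/5 + 3/5 + 1 = 221/100 = 2.21 bits/symbol.

2.21 bits/symbol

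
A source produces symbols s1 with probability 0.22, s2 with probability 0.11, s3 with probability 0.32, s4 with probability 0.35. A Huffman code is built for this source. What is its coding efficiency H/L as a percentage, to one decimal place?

Entropy H = −Σ p log₂ p ≈ 1.8870 bits.
Huffman merges: 11/100+11/50→33/100; 8/25+33/100→13/20; 7/20+13/20→1. L = 99/50 ≈ 1.9800.
Efficiency = H/L = 1.8870/1.9800 = 95.3%.

95.3%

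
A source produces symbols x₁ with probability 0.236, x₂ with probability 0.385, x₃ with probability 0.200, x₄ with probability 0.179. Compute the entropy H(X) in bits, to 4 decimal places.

1.9305 bits

H = −Σ pᵢ log₂ pᵢ.
−0.236·log₂(0.236) = 0.4916
−0.385·log₂(0.385) = 0.5302
−0.200·log₂(0.200) = 0.4644
−0.179·log₂(0.179) = 0.4443
Sum ≈ 1.9305 → 1.9305 bits.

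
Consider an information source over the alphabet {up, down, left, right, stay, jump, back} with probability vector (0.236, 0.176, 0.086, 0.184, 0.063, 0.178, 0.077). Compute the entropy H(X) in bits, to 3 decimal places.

H = −Σ pᵢ log₂ pᵢ.
−0.236·log₂(0.236) = 0.4916
−0.176·log₂(0.176) = 0.4411
−0.086·log₂(0.086) = 0.3044
−0.184·log₂(0.184) = 0.4494
−0.063·log₂(0.063) = 0.2513
−0.178·log₂(0.178) = 0.4432
−0.077·log₂(0.077) = 0.2848
Sum ≈ 2.6658 → 2.666 bits.

2.666 bits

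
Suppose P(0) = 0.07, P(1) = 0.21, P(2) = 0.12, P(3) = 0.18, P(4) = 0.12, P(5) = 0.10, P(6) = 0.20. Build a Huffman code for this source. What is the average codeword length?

2.76 bits/symbol

Repeatedly combine the two least-probable nodes; the expected code length is the sum of the merged weights.
merge 7/100 + 1/10 → 17/100
merge 3/25 + 3/25 → 6/25
merge 17/100 + 9/50 → 7/20
merge 1/5 + 21/100 → 41/100
merge 6/25 + 7/20 → 59/100
merge 41/100 + 59/100 → 1
L = 17/100 + 6/25 + 7/20 + 41/100 + 59/100 + 1 = 69/25 = 2.76 bits/symbol.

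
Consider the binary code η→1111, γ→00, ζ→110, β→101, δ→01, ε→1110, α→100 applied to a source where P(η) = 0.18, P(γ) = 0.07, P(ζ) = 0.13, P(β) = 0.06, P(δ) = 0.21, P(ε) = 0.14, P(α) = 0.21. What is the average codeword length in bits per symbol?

3.04 bits/symbol

L̄ = Σ pᵢ·ℓᵢ = 0.18·4 + 0.07·2 + 0.13·3 + 0.06·3 + 0.21·2 + 0.14·4 + 0.21·3 = 3.04 bits/symbol.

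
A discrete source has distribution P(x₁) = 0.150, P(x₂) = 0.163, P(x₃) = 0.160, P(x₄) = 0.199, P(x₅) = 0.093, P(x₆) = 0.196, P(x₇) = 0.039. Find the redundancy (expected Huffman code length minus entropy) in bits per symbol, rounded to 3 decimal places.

0.051 bits

Entropy H = −Σ p log₂ p ≈ 2.6857 bits.
Huffman merges: 39/1000+93/1000→33/250; 33/250+3/20→141/500; 4/25+163/1000→323/1000; 49/250+199/1000→79/200; 141/500+323/1000→121/200; 79/200+121/200→1. L = 2737/1000 ≈ 2.7370.
L − H = 2.7370 − 2.6857 = 0.051 bits.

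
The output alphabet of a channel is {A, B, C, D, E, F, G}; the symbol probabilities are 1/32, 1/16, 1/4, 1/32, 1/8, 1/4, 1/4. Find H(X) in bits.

2.4375 bits

Each probability is a power of 1/2, so log₂(1/p) is an integer.
H = Σ p·log₂(1/p) = 1/32·5 + 1/16·4 + 1/4·2 + 1/32·5 + 1/8·3 + 1/4·2 + 1/4·2 = 2.4375 bits.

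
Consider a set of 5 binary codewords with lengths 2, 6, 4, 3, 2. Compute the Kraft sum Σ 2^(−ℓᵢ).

0.703125

With common denominator 2^6 = 64: Σ 2^(−ℓᵢ) = 16/64 + 1/64 + 4/64 + 8/64 + 16/64 = 45/64 = 0.703125.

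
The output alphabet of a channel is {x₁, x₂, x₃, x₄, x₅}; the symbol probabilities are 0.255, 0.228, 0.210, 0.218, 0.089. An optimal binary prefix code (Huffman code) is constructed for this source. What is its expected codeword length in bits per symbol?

Repeatedly combine the two least-probable nodes; the expected code length is the sum of the merged weights.
merge 89/1000 + 21/100 → 299/1000
merge 109/500 + 57/250 → 223/500
merge 51/200 + 299/1000 → 277/500
merge 223/500 + 277/500 → 1
L = 299/1000 + 223/500 + 277/500 + 1 = 2299/1000 = 2.299 bits/symbol.

2.299 bits/symbol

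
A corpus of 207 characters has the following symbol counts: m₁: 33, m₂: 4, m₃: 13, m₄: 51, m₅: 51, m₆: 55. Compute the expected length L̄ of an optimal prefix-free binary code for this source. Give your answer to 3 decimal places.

2.324 bits/symbol

Probabilities are the counts divided by 207.
Repeatedly combine the two least-probable nodes; the expected code length is the sum of the merged weights.
merge 4/207 + 13/207 → 17/207
merge 17/207 + 11/69 → 50/207
merge 50/207 + 17/69 → 101/207
merge 17/69 + 55/207 → 106/207
merge 101/207 + 106/207 → 1
L = 17/207 + 50/207 + 101/207 + 106/207 + 1 = 481/207 ≈ 2.324 bits/symbol.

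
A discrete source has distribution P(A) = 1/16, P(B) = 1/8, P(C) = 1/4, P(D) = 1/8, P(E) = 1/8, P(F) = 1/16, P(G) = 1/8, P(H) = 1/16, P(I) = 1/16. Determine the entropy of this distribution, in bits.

3 bits

Each probability is a power of 1/2, so log₂(1/p) is an integer.
H = Σ p·log₂(1/p) = 1/16·4 + 1/8·3 + 1/4·2 + 1/8·3 + 1/8·3 + 1/16·4 + 1/8·3 + 1/16·4 + 1/16·4 = 3 bits.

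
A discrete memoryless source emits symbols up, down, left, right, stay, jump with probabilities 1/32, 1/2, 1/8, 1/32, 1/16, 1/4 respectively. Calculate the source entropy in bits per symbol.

Each probability is a power of 1/2, so log₂(1/p) is an integer.
H = Σ p·log₂(1/p) = 1/32·5 + 1/2·1 + 1/8·3 + 1/32·5 + 1/16·4 + 1/4·2 = 1.9375 bits.

1.9375 bits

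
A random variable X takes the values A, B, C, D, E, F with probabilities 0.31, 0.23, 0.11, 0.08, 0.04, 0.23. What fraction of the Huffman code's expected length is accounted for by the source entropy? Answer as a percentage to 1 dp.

Entropy H = −Σ p log₂ p ≈ 2.3267 bits.
Huffman merges: 1/25+2/25→3/25; 11/100+3/25→23/100; 23/100+23/100→23/50; 23/100+31/100→27/50; 23/50+27/50→1. L = 47/20 ≈ 2.3500.
Efficiency = H/L = 2.3267/2.3500 = 99.0%.

99.0%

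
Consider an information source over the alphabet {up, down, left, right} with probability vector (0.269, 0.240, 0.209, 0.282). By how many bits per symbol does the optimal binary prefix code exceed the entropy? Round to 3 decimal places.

0.009 bits

Entropy H = −Σ p log₂ p ≈ 1.9907 bits.
Huffman merges: 209/1000+6/25→449/1000; 269/1000+141/500→551/1000; 449/1000+551/1000→1. L = 2 ≈ 2.0000.
L − H = 2.0000 − 1.9907 = 0.009 bits.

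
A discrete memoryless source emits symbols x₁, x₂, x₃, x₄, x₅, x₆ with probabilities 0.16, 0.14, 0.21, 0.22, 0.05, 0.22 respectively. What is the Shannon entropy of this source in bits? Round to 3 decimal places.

2.470 bits

H = −Σ pᵢ log₂ pᵢ.
−0.16·log₂(0.16) = 0.4230
−0.14·log₂(0.14) = 0.3971
−0.21·log₂(0.21) = 0.4728
−0.22·log₂(0.22) = 0.4806
−0.05·log₂(0.05) = 0.2161
−0.22·log₂(0.22) = 0.4806
Sum ≈ 2.4702 → 2.470 bits.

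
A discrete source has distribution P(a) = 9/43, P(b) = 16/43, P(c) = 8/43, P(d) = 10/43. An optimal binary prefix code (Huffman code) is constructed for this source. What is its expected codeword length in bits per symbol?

Repeatedly combine the two least-probable nodes; the expected code length is the sum of the merged weights.
merge 8/43 + 9/43 → 17/43
merge 10/43 + 16/43 → 26/43
merge 17/43 + 26/43 → 1
L = 17/43 + 26/43 + 1 = 2 bits/symbol.

2 bits/symbol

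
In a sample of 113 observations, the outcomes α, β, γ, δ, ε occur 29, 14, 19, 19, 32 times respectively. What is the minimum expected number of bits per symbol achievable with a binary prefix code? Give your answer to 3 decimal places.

Probabilities are the counts divided by 113.
Repeatedly combine the two least-probable nodes; the expected code length is the sum of the merged weights.
merge 14/113 + 19/113 → 33/113
merge 19/113 + 29/113 → 48/113
merge 32/113 + 33/113 → 65/113
merge 48/113 + 65/113 → 1
L = 33/113 + 48/113 + 65/113 + 1 = 259/113 ≈ 2.292 bits/symbol.

2.292 bits/symbol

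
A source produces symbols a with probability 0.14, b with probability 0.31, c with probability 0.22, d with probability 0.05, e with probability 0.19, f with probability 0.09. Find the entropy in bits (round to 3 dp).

H = −Σ pᵢ log₂ pᵢ.
−0.14·log₂(0.14) = 0.3971
−0.31·log₂(0.31) = 0.5238
−0.22·log₂(0.22) = 0.4806
−0.05·log₂(0.05) = 0.2161
−0.19·log₂(0.19) = 0.4552
−0.09·log₂(0.09) = 0.3127
Sum ≈ 2.3855 → 2.385 bits.

2.385 bits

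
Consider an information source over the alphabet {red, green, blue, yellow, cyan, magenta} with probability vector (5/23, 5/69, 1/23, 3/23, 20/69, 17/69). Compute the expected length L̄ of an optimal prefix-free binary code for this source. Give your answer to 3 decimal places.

2.362 bits/symbol

Repeatedly combine the two least-probable nodes; the expected code length is the sum of the merged weights.
merge 1/23 + 5/69 → 8/69
merge 8/69 + 3/23 → 17/69
merge 5/23 + 17/69 → 32/69
merge 17/69 + 20/69 → 37/69
merge 32/69 + 37/69 → 1
L = 8/69 + 17/69 + 32/69 + 37/69 + 1 = 163/69 ≈ 2.362 bits/symbol.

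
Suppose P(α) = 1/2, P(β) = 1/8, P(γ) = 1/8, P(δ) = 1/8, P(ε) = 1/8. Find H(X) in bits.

2 bits

Each probability is a power of 1/2, so log₂(1/p) is an integer.
H = Σ p·log₂(1/p) = 1/2·1 + 1/8·3 + 1/8·3 + 1/8·3 + 1/8·3 = 2 bits.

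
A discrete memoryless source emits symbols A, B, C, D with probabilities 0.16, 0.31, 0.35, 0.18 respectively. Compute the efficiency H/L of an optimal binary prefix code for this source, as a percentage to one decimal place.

96.6%

Entropy H = −Σ p log₂ p ≈ 1.9222 bits.
Huffman merges: 4/25+9/50→17/50; 31/100+17/50→13/20; 7/20+13/20→1. L = 199/100 ≈ 1.9900.
Efficiency = H/L = 1.9222/1.9900 = 96.6%.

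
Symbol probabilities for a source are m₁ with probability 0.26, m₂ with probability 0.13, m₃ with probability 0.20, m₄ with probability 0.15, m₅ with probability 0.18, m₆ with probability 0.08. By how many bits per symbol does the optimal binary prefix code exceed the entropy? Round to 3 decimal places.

Entropy H = −Σ p log₂ p ≈ 2.4997 bits.
Huffman merges: 2/25+13/100→21/100; 3/20+9/50→33/100; 1/5+21/100→41/100; 13/50+33/100→59/100; 41/100+59/100→1. L = 127/50 ≈ 2.5400.
L − H = 2.5400 − 2.4997 = 0.040 bits.

0.040 bits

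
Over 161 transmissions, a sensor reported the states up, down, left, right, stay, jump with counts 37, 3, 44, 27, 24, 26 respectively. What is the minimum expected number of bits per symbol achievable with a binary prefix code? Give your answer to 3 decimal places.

2.497 bits/symbol

Probabilities are the counts divided by 161.
Repeatedly combine the two least-probable nodes; the expected code length is the sum of the merged weights.
merge 3/161 + 24/161 → 27/161
merge 26/161 + 27/161 → 53/161
merge 27/161 + 37/161 → 64/161
merge 44/161 + 53/161 → 97/161
merge 64/161 + 97/161 → 1
L = 27/161 + 53/161 + 64/161 + 97/161 + 1 = 402/161 ≈ 2.497 bits/symbol.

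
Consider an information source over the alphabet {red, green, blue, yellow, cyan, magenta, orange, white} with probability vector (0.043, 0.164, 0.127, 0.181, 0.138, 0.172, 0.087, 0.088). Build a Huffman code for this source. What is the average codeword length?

Repeatedly combine the two least-probable nodes; the expected code length is the sum of the merged weights.
merge 43/1000 + 87/1000 → 13/100
merge 11/125 + 127/1000 → 43/200
merge 13/100 + 69/500 → 67/250
merge 41/250 + 43/250 → 42/125
merge 181/1000 + 43/200 → 99/250
merge 67/250 + 42/125 → 151/250
merge 99/250 + 151/250 → 1
L = 13/100 + 43/200 + 67/250 + 42/125 + 99/250 + 151/250 + 1 = 2949/1000 = 2.949 bits/symbol.

2.949 bits/symbol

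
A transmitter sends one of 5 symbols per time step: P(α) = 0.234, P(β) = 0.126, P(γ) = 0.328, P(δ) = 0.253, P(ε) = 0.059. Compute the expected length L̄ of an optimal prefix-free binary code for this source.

2.185 bits/symbol

Repeatedly combine the two least-probable nodes; the expected code length is the sum of the merged weights.
merge 59/1000 + 63/500 → 37/200
merge 37/200 + 117/500 → 419/1000
merge 253/1000 + 41/125 → 581/1000
merge 419/1000 + 581/1000 → 1
L = 37/200 + 419/1000 + 581/1000 + 1 = 437/200 = 2.185 bits/symbol.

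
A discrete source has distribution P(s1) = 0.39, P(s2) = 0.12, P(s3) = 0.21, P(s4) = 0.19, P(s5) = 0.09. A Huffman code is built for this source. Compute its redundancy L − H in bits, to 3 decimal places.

0.072 bits

Entropy H = −Σ p log₂ p ≈ 2.1376 bits.
Huffman merges: 9/100+3/25→21/100; 19/100+21/100→2/5; 21/100+39/100→3/5; 2/5+3/5→1. L = 221/100 ≈ 2.2100.
L − H = 2.2100 − 2.1376 = 0.072 bits.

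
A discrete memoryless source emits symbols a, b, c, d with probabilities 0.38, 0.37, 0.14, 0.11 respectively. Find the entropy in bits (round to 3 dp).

1.809 bits

H = −Σ pᵢ log₂ pᵢ.
−0.38·log₂(0.38) = 0.5305
−0.37·log₂(0.37) = 0.5307
−0.14·log₂(0.14) = 0.3971
−0.11·log₂(0.11) = 0.3503
Sum ≈ 1.8086 → 1.809 bits.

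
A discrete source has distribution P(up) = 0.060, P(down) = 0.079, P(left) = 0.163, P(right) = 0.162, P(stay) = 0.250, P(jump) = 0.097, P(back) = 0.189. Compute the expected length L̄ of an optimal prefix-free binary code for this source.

Repeatedly combine the two least-probable nodes; the expected code length is the sum of the merged weights.
merge 3/50 + 79/1000 → 139/1000
merge 97/1000 + 139/1000 → 59/250
merge 81/500 + 163/1000 → 13/40
merge 189/1000 + 59/250 → 17/40
merge 1/4 + 13/40 → 23/40
merge 17/40 + 23/40 → 1
L = 139/1000 + 59/250 + 13/40 + 17/40 + 23/40 + 1 = 27/10 = 2.7 bits/symbol.

2.7 bits/symbol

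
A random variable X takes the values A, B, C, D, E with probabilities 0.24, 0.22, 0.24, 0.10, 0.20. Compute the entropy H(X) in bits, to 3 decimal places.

2.265 bits

H = −Σ pᵢ log₂ pᵢ.
−0.24·log₂(0.24) = 0.4941
−0.22·log₂(0.22) = 0.4806
−0.24·log₂(0.24) = 0.4941
−0.10·log₂(0.10) = 0.3322
−0.20·log₂(0.20) = 0.4644
Sum ≈ 2.2654 → 2.265 bits.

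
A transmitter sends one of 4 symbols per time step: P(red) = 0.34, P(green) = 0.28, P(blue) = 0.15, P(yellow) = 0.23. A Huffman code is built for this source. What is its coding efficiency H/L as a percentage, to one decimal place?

97.1%

Entropy H = −Σ p log₂ p ≈ 1.9416 bits.
Huffman merges: 3/20+23/100→19/50; 7/25+17/50→31/50; 19/50+31/50→1. L = 2 ≈ 2.0000.
Efficiency = H/L = 1.9416/2.0000 = 97.1%.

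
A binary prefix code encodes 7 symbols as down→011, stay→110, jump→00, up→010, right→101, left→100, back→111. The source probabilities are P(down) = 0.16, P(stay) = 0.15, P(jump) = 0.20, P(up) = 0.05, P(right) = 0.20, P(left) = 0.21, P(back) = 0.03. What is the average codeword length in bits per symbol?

2.8 bits/symbol

L̄ = Σ pᵢ·ℓᵢ = 0.16·3 + 0.15·3 + 0.20·2 + 0.05·3 + 0.20·3 + 0.21·3 + 0.03·3 = 2.8 bits/symbol.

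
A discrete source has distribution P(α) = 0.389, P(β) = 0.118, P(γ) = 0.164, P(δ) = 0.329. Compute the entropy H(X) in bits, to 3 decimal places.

1.849 bits

H = −Σ pᵢ log₂ pᵢ.
−0.389·log₂(0.389) = 0.5299
−0.118·log₂(0.118) = 0.3638
−0.164·log₂(0.164) = 0.4278
−0.329·log₂(0.329) = 0.5277
Sum ≈ 1.8491 → 1.849 bits.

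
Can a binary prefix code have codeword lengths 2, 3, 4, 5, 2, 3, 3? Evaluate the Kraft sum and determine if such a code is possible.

0.96875; yes

With common denominator 2^5 = 32: Σ 2^(−ℓᵢ) = 8/32 + 4/32 + 2/32 + 1/32 + 8/32 + 4/32 + 4/32 = 31/32 = 0.96875.
Kraft's inequality requires Σ ≤ 1; here Σ = 0.96875 ≤ 1, so such a prefix code exists.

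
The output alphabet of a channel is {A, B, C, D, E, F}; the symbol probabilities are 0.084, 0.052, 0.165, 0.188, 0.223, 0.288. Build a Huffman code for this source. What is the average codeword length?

Repeatedly combine the two least-probable nodes; the expected code length is the sum of the merged weights.
merge 13/250 + 21/250 → 17/125
merge 17/125 + 33/200 → 301/1000
merge 47/250 + 223/1000 → 411/1000
merge 36/125 + 301/1000 → 589/1000
merge 411/1000 + 589/1000 → 1
L = 17/125 + 301/1000 + 411/1000 + 589/1000 + 1 = 2437/1000 = 2.437 bits/symbol.

2.437 bits/symbol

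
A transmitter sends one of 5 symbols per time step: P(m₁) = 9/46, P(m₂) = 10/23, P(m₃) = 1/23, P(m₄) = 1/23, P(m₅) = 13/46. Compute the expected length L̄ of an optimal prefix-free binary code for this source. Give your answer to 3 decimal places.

1.935 bits/symbol

Repeatedly combine the two least-probable nodes; the expected code length is the sum of the merged weights.
merge 1/23 + 1/23 → 2/23
merge 2/23 + 9/46 → 13/46
merge 13/46 + 13/46 → 13/23
merge 10/23 + 13/23 → 1
L = 2/23 + 13/46 + 13/23 + 1 = 89/46 ≈ 1.935 bits/symbol.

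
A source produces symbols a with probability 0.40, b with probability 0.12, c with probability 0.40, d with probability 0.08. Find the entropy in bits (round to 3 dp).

H = −Σ pᵢ log₂ pᵢ.
−0.40·log₂(0.40) = 0.5288
−0.12·log₂(0.12) = 0.3671
−0.40·log₂(0.40) = 0.5288
−0.08·log₂(0.08) = 0.2915
Sum ≈ 1.7161 → 1.716 bits.

1.716 bits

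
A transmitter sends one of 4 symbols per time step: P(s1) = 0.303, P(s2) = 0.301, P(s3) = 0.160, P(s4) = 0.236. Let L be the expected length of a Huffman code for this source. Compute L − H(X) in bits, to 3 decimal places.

Entropy H = −Σ p log₂ p ≈ 1.9580 bits.
Huffman merges: 4/25+59/250→99/250; 301/1000+303/1000→151/250; 99/250+151/250→1. L = 2 ≈ 2.0000.
L − H = 2.0000 − 1.9580 = 0.042 bits.

0.042 bits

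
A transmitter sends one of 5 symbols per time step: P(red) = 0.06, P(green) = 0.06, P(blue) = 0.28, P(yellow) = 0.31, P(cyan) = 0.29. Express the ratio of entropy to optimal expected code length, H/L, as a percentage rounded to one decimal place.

Entropy H = −Σ p log₂ p ≈ 2.0430 bits.
Huffman merges: 3/50+3/50→3/25; 3/25+7/25→2/5; 29/100+31/100→3/5; 2/5+3/5→1. L = 53/25 ≈ 2.1200.
Efficiency = H/L = 2.0430/2.1200 = 96.4%.

96.4%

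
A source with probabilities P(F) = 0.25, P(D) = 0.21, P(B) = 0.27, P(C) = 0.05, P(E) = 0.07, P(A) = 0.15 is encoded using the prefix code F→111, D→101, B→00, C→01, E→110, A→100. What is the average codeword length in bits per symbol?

2.68 bits/symbol

L̄ = Σ pᵢ·ℓᵢ = 0.25·3 + 0.21·3 + 0.27·2 + 0.05·2 + 0.07·3 + 0.15·3 = 2.68 bits/symbol.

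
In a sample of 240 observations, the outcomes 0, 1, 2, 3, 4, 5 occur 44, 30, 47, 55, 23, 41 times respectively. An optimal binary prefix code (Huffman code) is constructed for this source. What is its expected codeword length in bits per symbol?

Probabilities are the counts divided by 240.
Repeatedly combine the two least-probable nodes; the expected code length is the sum of the merged weights.
merge 23/240 + 1/8 → 53/240
merge 41/240 + 11/60 → 17/48
merge 47/240 + 53/240 → 5/12
merge 11/48 + 17/48 → 7/12
merge 5/12 + 7/12 → 1
L = 53/240 + 17/48 + 5/12 + 7/12 + 1 = 103/40 = 2.575 bits/symbol.

2.575 bits/symbol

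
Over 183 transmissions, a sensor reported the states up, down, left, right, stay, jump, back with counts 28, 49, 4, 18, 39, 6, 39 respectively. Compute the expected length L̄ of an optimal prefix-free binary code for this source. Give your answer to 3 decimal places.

Probabilities are the counts divided by 183.
Repeatedly combine the two least-probable nodes; the expected code length is the sum of the merged weights.
merge 4/183 + 2/61 → 10/183
merge 10/183 + 6/61 → 28/183
merge 28/183 + 28/183 → 56/183
merge 13/61 + 13/61 → 26/61
merge 49/183 + 56/183 → 35/61
merge 26/61 + 35/61 → 1
L = 10/183 + 28/183 + 56/183 + 26/61 + 35/61 + 1 = 460/183 ≈ 2.514 bits/symbol.

2.514 bits/symbol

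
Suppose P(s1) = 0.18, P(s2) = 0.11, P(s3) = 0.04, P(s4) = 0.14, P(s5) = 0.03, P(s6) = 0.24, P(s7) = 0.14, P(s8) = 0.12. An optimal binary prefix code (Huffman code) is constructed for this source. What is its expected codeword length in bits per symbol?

Repeatedly combine the two least-probable nodes; the expected code length is the sum of the merged weights.
merge 3/100 + 1/25 → 7/100
merge 7/100 + 11/100 → 9/50
merge 3/25 + 7/50 → 13/50
merge 7/50 + 9/50 → 8/25
merge 9/50 + 6/25 → 21/50
merge 13/50 + 8/25 → 29/50
merge 21/50 + 29/50 → 1
L = 7/100 + 9/50 + 13/50 + 8/25 + 21/50 + 29/50 + 1 = 283/100 = 2.83 bits/symbol.

2.83 bits/symbol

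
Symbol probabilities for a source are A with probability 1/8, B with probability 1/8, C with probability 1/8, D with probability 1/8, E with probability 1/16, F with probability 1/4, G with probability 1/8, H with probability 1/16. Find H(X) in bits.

Each probability is a power of 1/2, so log₂(1/p) is an integer.
H = Σ p·log₂(1/p) = 1/8·3 + 1/8·3 + 1/8·3 + 1/8·3 + 1/16·4 + 1/4·2 + 1/8·3 + 1/16·4 = 2.875 bits.

2.875 bits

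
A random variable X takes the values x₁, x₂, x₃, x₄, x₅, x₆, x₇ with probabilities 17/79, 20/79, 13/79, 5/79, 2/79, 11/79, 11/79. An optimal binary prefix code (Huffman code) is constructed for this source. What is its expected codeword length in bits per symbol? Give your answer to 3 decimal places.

2.620 bits/symbol

Repeatedly combine the two least-probable nodes; the expected code length is the sum of the merged weights.
merge 2/79 + 5/79 → 7/79
merge 7/79 + 11/79 → 18/79
merge 11/79 + 13/79 → 24/79
merge 17/79 + 18/79 → 35/79
merge 20/79 + 24/79 → 44/79
merge 35/79 + 44/79 → 1
L = 7/79 + 18/79 + 24/79 + 35/79 + 44/79 + 1 = 207/79 ≈ 2.620 bits/symbol.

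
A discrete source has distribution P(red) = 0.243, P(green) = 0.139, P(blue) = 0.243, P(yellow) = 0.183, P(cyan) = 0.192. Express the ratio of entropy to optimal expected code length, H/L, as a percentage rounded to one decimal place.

Entropy H = −Σ p log₂ p ≈ 2.2931 bits.
Huffman merges: 139/1000+183/1000→161/500; 24/125+243/1000→87/200; 243/1000+161/500→113/200; 87/200+113/200→1. L = 1161/500 ≈ 2.3220.
Efficiency = H/L = 2.2931/2.3220 = 98.8%.

98.8%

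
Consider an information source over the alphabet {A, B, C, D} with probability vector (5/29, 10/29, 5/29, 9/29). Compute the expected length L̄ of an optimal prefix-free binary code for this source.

2 bits/symbol

Repeatedly combine the two least-probable nodes; the expected code length is the sum of the merged weights.
merge 5/29 + 5/29 → 10/29
merge 9/29 + 10/29 → 19/29
merge 10/29 + 19/29 → 1
L = 10/29 + 19/29 + 1 = 2 bits/symbol.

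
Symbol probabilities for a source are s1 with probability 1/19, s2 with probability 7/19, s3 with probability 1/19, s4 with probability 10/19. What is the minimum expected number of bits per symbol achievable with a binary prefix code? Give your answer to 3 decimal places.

Repeatedly combine the two least-probable nodes; the expected code length is the sum of the merged weights.
merge 1/19 + 1/19 → 2/19
merge 2/19 + 7/19 → 9/19
merge 9/19 + 10/19 → 1
L = 2/19 + 9/19 + 1 = 30/19 ≈ 1.579 bits/symbol.

1.579 bits/symbol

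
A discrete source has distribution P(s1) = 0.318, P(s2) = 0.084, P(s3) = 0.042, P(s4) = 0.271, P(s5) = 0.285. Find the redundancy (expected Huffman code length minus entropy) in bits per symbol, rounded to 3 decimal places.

0.082 bits

Entropy H = −Σ p log₂ p ≈ 2.0445 bits.
Huffman merges: 21/500+21/250→63/500; 63/500+271/1000→397/1000; 57/200+159/500→603/1000; 397/1000+603/1000→1. L = 1063/500 ≈ 2.1260.
L − H = 2.1260 − 2.0445 = 0.082 bits.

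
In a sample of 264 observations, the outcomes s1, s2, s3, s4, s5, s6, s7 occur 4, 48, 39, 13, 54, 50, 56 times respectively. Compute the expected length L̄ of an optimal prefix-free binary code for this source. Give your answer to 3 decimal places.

Probabilities are the counts divided by 264.
Repeatedly combine the two least-probable nodes; the expected code length is the sum of the merged weights.
merge 1/66 + 13/264 → 17/264
merge 17/264 + 13/88 → 7/33
merge 2/11 + 25/132 → 49/132
merge 9/44 + 7/33 → 5/12
merge 7/33 + 49/132 → 7/12
merge 5/12 + 7/12 → 1
L = 17/264 + 7/33 + 49/132 + 5/12 + 7/12 + 1 = 233/88 ≈ 2.648 bits/symbol.

2.648 bits/symbol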